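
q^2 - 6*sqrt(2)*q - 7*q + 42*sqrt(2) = (q - 7)*(q - 6*sqrt(2))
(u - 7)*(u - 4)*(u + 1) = u^3 - 10*u^2 + 17*u + 28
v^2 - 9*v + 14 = (v - 7)*(v - 2)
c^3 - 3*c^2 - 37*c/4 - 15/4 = (c - 5)*(c + 1/2)*(c + 3/2)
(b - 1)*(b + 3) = b^2 + 2*b - 3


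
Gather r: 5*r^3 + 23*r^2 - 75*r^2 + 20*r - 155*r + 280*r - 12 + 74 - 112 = 5*r^3 - 52*r^2 + 145*r - 50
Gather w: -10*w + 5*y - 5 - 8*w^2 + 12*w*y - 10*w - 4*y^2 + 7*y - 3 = -8*w^2 + w*(12*y - 20) - 4*y^2 + 12*y - 8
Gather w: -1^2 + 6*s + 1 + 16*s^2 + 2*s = 16*s^2 + 8*s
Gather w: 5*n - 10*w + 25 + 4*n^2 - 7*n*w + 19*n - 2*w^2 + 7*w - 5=4*n^2 + 24*n - 2*w^2 + w*(-7*n - 3) + 20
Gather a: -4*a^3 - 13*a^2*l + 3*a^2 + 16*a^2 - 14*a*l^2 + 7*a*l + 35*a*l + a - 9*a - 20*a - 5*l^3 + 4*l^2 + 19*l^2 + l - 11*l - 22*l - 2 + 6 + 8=-4*a^3 + a^2*(19 - 13*l) + a*(-14*l^2 + 42*l - 28) - 5*l^3 + 23*l^2 - 32*l + 12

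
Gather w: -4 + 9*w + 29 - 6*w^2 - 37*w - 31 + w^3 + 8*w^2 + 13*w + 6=w^3 + 2*w^2 - 15*w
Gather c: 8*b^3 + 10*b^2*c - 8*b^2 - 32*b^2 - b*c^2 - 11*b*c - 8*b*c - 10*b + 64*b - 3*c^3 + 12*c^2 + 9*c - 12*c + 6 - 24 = 8*b^3 - 40*b^2 + 54*b - 3*c^3 + c^2*(12 - b) + c*(10*b^2 - 19*b - 3) - 18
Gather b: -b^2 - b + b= -b^2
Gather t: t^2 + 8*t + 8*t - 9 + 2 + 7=t^2 + 16*t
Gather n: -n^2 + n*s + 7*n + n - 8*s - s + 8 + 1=-n^2 + n*(s + 8) - 9*s + 9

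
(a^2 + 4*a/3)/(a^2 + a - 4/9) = 3*a/(3*a - 1)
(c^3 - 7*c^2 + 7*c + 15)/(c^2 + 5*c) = (c^3 - 7*c^2 + 7*c + 15)/(c*(c + 5))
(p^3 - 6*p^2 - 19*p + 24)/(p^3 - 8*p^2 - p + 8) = (p + 3)/(p + 1)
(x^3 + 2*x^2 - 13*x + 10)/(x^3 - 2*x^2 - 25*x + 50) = (x - 1)/(x - 5)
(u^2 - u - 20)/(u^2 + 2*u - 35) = (u + 4)/(u + 7)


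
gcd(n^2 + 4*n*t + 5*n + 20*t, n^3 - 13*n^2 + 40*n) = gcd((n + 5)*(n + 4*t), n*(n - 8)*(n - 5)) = 1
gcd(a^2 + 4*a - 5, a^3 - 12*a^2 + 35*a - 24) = a - 1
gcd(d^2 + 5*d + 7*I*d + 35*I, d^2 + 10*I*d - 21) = d + 7*I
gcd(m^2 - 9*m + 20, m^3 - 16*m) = m - 4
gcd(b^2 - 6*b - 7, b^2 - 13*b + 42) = b - 7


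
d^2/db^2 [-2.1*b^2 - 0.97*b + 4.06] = -4.20000000000000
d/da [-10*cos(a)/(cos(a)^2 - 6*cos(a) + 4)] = 10*(sin(a)^2 + 3)*sin(a)/(sin(a)^2 + 6*cos(a) - 5)^2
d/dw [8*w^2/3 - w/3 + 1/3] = 16*w/3 - 1/3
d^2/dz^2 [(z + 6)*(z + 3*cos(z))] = -3*(z + 6)*cos(z) - 6*sin(z) + 2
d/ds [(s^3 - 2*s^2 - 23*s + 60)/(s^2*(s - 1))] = (s^3 + 46*s^2 - 203*s + 120)/(s^3*(s^2 - 2*s + 1))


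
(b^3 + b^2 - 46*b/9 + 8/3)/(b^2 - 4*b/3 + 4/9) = (3*b^2 + 5*b - 12)/(3*b - 2)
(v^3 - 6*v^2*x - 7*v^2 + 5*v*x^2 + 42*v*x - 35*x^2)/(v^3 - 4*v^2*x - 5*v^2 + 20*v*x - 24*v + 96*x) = (v^3 - 6*v^2*x - 7*v^2 + 5*v*x^2 + 42*v*x - 35*x^2)/(v^3 - 4*v^2*x - 5*v^2 + 20*v*x - 24*v + 96*x)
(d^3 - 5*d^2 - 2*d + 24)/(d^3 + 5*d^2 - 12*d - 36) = (d - 4)/(d + 6)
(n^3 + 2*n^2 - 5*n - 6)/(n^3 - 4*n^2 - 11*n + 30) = (n + 1)/(n - 5)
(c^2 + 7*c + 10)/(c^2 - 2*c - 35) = (c + 2)/(c - 7)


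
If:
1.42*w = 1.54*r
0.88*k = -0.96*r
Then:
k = -1.00590318772137*w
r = 0.922077922077922*w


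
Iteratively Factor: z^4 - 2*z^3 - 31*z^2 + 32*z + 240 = (z - 4)*(z^3 + 2*z^2 - 23*z - 60) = (z - 4)*(z + 3)*(z^2 - z - 20) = (z - 5)*(z - 4)*(z + 3)*(z + 4)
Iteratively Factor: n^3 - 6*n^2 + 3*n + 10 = (n - 2)*(n^2 - 4*n - 5) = (n - 5)*(n - 2)*(n + 1)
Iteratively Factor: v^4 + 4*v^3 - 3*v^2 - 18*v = (v + 3)*(v^3 + v^2 - 6*v) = (v + 3)^2*(v^2 - 2*v) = (v - 2)*(v + 3)^2*(v)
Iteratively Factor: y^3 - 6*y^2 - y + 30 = (y + 2)*(y^2 - 8*y + 15) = (y - 3)*(y + 2)*(y - 5)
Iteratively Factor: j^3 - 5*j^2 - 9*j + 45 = (j - 5)*(j^2 - 9) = (j - 5)*(j - 3)*(j + 3)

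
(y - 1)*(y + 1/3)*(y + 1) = y^3 + y^2/3 - y - 1/3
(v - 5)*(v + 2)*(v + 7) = v^3 + 4*v^2 - 31*v - 70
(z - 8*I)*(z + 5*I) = z^2 - 3*I*z + 40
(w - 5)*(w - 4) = w^2 - 9*w + 20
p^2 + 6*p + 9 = (p + 3)^2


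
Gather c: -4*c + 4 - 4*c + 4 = 8 - 8*c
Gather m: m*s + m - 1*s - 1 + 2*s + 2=m*(s + 1) + s + 1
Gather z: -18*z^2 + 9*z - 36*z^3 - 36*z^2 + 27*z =-36*z^3 - 54*z^2 + 36*z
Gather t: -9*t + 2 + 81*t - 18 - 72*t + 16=0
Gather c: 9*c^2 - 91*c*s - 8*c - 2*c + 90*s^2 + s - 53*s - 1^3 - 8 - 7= 9*c^2 + c*(-91*s - 10) + 90*s^2 - 52*s - 16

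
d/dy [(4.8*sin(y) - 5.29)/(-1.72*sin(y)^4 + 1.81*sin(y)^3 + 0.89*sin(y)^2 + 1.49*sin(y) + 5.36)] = (24.768*sin(y)^4 - 53.7712*sin(y)^3 + 24.4527*sin(y)^2 + 9.4162*sin(y) + 33.6101)*cos(y)/(2.9584*sin(y)^8 - 6.2264*sin(y)^7 + 0.2145*sin(y)^6 - 1.9038*sin(y)^5 - 12.2525*sin(y)^4 + 22.0554*sin(y)^3 + 11.7609*sin(y)^2 + 15.9728*sin(y) + 28.7296)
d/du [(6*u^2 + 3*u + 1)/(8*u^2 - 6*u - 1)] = (-60*u^2 - 28*u + 3)/(64*u^4 - 96*u^3 + 20*u^2 + 12*u + 1)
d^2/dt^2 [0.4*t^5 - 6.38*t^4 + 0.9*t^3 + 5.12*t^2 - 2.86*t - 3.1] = 8.0*t^3 - 76.56*t^2 + 5.4*t + 10.24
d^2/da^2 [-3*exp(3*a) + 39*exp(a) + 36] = (39 - 27*exp(2*a))*exp(a)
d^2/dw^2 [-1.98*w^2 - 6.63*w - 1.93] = -3.96000000000000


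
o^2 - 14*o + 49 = (o - 7)^2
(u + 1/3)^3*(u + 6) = u^4 + 7*u^3 + 19*u^2/3 + 55*u/27 + 2/9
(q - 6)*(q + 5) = q^2 - q - 30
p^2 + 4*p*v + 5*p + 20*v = (p + 5)*(p + 4*v)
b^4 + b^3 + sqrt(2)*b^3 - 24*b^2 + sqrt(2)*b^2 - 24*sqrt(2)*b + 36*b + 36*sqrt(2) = (b - 3)*(b - 2)*(b + 6)*(b + sqrt(2))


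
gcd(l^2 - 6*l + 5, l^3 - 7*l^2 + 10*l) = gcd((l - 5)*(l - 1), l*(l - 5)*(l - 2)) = l - 5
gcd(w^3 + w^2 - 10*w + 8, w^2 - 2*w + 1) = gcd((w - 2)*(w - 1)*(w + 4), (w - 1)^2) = w - 1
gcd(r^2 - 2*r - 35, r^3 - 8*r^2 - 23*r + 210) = r^2 - 2*r - 35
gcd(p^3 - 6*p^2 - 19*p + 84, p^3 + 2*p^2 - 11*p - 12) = p^2 + p - 12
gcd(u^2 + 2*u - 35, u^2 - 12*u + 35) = u - 5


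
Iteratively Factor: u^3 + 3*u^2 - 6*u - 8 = (u + 4)*(u^2 - u - 2) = (u - 2)*(u + 4)*(u + 1)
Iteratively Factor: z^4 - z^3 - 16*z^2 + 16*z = (z - 4)*(z^3 + 3*z^2 - 4*z) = z*(z - 4)*(z^2 + 3*z - 4) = z*(z - 4)*(z + 4)*(z - 1)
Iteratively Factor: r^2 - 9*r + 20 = (r - 4)*(r - 5)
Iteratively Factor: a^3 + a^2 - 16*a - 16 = (a - 4)*(a^2 + 5*a + 4) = (a - 4)*(a + 1)*(a + 4)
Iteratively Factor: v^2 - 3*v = (v)*(v - 3)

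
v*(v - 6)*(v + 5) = v^3 - v^2 - 30*v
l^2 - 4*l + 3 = (l - 3)*(l - 1)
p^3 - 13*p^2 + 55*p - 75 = (p - 5)^2*(p - 3)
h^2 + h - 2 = (h - 1)*(h + 2)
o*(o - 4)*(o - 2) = o^3 - 6*o^2 + 8*o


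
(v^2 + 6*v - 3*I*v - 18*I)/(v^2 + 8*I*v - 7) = (v^2 + 3*v*(2 - I) - 18*I)/(v^2 + 8*I*v - 7)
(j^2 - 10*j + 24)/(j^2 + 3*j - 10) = (j^2 - 10*j + 24)/(j^2 + 3*j - 10)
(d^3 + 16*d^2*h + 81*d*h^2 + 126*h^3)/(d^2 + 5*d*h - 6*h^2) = (d^2 + 10*d*h + 21*h^2)/(d - h)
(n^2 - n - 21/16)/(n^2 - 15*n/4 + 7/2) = (n + 3/4)/(n - 2)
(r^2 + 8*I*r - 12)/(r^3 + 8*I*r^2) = (r^2 + 8*I*r - 12)/(r^2*(r + 8*I))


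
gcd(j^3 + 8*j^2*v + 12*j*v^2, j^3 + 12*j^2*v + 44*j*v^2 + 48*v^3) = j^2 + 8*j*v + 12*v^2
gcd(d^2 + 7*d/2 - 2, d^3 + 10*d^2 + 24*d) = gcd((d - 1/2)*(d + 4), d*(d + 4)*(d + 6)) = d + 4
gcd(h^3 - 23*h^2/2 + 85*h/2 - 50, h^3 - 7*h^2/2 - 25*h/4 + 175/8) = h - 5/2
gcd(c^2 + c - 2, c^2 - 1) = c - 1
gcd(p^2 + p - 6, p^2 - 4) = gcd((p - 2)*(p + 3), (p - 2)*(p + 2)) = p - 2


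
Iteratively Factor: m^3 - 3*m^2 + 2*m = (m - 2)*(m^2 - m) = (m - 2)*(m - 1)*(m)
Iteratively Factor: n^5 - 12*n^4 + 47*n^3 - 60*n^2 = (n - 3)*(n^4 - 9*n^3 + 20*n^2) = (n - 4)*(n - 3)*(n^3 - 5*n^2) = n*(n - 4)*(n - 3)*(n^2 - 5*n) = n^2*(n - 4)*(n - 3)*(n - 5)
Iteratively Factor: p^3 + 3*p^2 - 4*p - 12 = (p - 2)*(p^2 + 5*p + 6) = (p - 2)*(p + 2)*(p + 3)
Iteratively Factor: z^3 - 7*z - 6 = (z - 3)*(z^2 + 3*z + 2) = (z - 3)*(z + 2)*(z + 1)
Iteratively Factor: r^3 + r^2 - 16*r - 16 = (r + 1)*(r^2 - 16) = (r - 4)*(r + 1)*(r + 4)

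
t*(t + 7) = t^2 + 7*t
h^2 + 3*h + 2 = (h + 1)*(h + 2)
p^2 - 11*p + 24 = (p - 8)*(p - 3)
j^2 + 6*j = j*(j + 6)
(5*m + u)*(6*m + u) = 30*m^2 + 11*m*u + u^2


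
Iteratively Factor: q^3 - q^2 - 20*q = (q + 4)*(q^2 - 5*q) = q*(q + 4)*(q - 5)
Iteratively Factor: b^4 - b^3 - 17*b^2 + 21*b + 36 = (b + 4)*(b^3 - 5*b^2 + 3*b + 9) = (b - 3)*(b + 4)*(b^2 - 2*b - 3) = (b - 3)^2*(b + 4)*(b + 1)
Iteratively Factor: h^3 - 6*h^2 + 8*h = (h - 4)*(h^2 - 2*h) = h*(h - 4)*(h - 2)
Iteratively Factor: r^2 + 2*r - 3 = (r + 3)*(r - 1)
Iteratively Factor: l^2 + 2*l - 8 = (l - 2)*(l + 4)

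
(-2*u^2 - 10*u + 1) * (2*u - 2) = -4*u^3 - 16*u^2 + 22*u - 2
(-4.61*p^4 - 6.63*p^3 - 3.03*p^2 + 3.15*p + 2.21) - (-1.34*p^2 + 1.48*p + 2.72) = -4.61*p^4 - 6.63*p^3 - 1.69*p^2 + 1.67*p - 0.51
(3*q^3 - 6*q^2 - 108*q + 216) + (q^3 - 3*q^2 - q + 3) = 4*q^3 - 9*q^2 - 109*q + 219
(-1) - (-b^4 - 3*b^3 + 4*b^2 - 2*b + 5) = b^4 + 3*b^3 - 4*b^2 + 2*b - 6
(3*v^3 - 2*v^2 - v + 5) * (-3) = -9*v^3 + 6*v^2 + 3*v - 15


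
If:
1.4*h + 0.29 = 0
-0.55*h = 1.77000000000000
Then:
No Solution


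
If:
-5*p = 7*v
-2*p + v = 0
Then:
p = 0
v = 0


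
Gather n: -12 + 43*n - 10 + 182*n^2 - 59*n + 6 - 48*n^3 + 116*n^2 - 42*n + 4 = -48*n^3 + 298*n^2 - 58*n - 12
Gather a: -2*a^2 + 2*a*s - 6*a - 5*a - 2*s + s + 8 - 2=-2*a^2 + a*(2*s - 11) - s + 6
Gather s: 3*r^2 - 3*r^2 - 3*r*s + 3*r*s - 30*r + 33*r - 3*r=0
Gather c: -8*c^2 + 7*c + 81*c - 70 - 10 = -8*c^2 + 88*c - 80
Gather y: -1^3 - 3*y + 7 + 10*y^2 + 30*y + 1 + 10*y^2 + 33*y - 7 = 20*y^2 + 60*y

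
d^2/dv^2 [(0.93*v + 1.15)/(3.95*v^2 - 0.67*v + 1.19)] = ((0.93*v + 1.15)*(7.9*v - 0.67)*(15.8*v - 1.34) - (22.041*v + 7.8388)*(3.95*v^2 - 0.67*v + 1.19))/(3.95*v^2 - 0.67*v + 1.19)^3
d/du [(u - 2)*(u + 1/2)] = 2*u - 3/2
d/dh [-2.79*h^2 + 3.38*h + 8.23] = 3.38 - 5.58*h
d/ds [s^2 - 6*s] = 2*s - 6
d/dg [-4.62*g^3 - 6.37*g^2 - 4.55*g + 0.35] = -13.86*g^2 - 12.74*g - 4.55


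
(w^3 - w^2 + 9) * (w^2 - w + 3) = w^5 - 2*w^4 + 4*w^3 + 6*w^2 - 9*w + 27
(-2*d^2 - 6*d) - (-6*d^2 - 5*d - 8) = 4*d^2 - d + 8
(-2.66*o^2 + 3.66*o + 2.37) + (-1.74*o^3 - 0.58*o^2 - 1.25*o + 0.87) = -1.74*o^3 - 3.24*o^2 + 2.41*o + 3.24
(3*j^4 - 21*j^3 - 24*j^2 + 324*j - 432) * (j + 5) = 3*j^5 - 6*j^4 - 129*j^3 + 204*j^2 + 1188*j - 2160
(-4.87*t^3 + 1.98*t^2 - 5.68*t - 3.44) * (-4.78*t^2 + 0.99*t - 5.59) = 23.2786*t^5 - 14.2857*t^4 + 56.3339*t^3 - 0.248199999999997*t^2 + 28.3456*t + 19.2296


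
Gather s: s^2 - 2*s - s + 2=s^2 - 3*s + 2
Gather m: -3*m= -3*m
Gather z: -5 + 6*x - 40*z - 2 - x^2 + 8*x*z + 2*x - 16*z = -x^2 + 8*x + z*(8*x - 56) - 7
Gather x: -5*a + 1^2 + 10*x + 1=-5*a + 10*x + 2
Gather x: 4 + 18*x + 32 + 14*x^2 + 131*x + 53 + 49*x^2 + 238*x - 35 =63*x^2 + 387*x + 54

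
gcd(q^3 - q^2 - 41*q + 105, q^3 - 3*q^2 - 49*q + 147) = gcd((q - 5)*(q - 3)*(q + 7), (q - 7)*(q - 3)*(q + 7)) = q^2 + 4*q - 21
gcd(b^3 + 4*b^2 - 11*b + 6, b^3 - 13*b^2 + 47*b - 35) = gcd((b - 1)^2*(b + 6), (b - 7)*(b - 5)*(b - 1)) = b - 1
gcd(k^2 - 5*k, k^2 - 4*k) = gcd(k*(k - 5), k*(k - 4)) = k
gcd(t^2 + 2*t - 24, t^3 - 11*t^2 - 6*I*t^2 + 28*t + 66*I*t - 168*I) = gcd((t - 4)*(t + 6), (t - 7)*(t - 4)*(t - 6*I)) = t - 4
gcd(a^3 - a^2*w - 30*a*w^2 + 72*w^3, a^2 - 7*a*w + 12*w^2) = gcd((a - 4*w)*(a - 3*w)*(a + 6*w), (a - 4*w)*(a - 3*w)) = a^2 - 7*a*w + 12*w^2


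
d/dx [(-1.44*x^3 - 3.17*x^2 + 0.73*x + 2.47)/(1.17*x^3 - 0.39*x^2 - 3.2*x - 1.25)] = (-8.88178419700125e-16*x^5 + 4.2705*x^4 + 7.5078*x^3 + 7.159*x^2 + 9.8516*x + 6.9915)/(1.3689*x^6 - 0.9126*x^5 - 7.3359*x^4 - 0.428999999999999*x^3 + 11.215*x^2 + 8.0*x + 1.5625)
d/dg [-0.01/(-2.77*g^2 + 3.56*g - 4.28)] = (0.0356 - 0.0554*g)/(2.77*g^2 - 3.56*g + 4.28)^2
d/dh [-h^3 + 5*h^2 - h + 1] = -3*h^2 + 10*h - 1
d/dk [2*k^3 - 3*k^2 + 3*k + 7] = 6*k^2 - 6*k + 3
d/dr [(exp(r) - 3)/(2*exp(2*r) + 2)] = (-2*(exp(r) - 3)*exp(r) + exp(2*r) + 1)*exp(r)/(2*(exp(2*r) + 1)^2)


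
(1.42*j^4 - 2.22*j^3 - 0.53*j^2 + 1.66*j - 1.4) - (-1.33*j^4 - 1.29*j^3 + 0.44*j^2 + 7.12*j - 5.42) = 2.75*j^4 - 0.93*j^3 - 0.97*j^2 - 5.46*j + 4.02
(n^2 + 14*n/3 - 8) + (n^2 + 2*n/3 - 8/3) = 2*n^2 + 16*n/3 - 32/3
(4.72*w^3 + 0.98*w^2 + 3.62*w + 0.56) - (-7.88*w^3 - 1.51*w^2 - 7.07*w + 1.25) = 12.6*w^3 + 2.49*w^2 + 10.69*w - 0.69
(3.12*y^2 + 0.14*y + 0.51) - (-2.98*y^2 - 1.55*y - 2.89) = 6.1*y^2 + 1.69*y + 3.4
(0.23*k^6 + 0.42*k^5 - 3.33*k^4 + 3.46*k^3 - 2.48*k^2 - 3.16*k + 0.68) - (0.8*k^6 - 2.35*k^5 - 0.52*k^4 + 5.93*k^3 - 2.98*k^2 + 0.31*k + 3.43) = -0.57*k^6 + 2.77*k^5 - 2.81*k^4 - 2.47*k^3 + 0.5*k^2 - 3.47*k - 2.75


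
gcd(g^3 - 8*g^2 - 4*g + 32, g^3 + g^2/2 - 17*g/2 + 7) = g - 2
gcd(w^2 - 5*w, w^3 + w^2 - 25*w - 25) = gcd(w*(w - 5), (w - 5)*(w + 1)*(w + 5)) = w - 5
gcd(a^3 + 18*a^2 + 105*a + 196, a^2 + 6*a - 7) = a + 7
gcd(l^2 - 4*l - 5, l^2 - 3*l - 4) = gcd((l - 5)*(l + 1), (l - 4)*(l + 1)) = l + 1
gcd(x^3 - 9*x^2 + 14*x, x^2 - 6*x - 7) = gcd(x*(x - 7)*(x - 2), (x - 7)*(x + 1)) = x - 7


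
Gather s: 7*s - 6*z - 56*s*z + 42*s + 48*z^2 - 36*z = s*(49 - 56*z) + 48*z^2 - 42*z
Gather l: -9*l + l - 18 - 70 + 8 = -8*l - 80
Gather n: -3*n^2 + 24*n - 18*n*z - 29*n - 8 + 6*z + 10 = -3*n^2 + n*(-18*z - 5) + 6*z + 2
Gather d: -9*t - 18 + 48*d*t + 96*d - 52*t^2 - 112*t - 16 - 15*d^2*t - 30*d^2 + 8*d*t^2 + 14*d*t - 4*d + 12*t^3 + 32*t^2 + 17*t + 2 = d^2*(-15*t - 30) + d*(8*t^2 + 62*t + 92) + 12*t^3 - 20*t^2 - 104*t - 32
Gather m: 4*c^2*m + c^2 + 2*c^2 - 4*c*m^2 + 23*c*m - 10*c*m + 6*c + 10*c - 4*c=3*c^2 - 4*c*m^2 + 12*c + m*(4*c^2 + 13*c)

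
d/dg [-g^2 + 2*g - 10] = 2 - 2*g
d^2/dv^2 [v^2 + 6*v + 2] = 2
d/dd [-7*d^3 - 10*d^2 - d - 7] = -21*d^2 - 20*d - 1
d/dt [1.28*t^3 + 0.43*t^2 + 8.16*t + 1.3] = 3.84*t^2 + 0.86*t + 8.16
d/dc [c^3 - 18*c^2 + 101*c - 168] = 3*c^2 - 36*c + 101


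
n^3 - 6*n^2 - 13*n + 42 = (n - 7)*(n - 2)*(n + 3)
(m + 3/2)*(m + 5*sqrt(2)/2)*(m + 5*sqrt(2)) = m^3 + 3*m^2/2 + 15*sqrt(2)*m^2/2 + 45*sqrt(2)*m/4 + 25*m + 75/2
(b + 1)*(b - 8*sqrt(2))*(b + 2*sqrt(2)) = b^3 - 6*sqrt(2)*b^2 + b^2 - 32*b - 6*sqrt(2)*b - 32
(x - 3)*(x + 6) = x^2 + 3*x - 18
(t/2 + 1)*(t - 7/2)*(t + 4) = t^3/2 + 5*t^2/4 - 13*t/2 - 14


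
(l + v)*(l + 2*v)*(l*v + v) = l^3*v + 3*l^2*v^2 + l^2*v + 2*l*v^3 + 3*l*v^2 + 2*v^3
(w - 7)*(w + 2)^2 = w^3 - 3*w^2 - 24*w - 28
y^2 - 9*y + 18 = (y - 6)*(y - 3)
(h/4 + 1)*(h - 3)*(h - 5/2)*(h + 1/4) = h^4/4 - 5*h^3/16 - 119*h^2/32 + 211*h/32 + 15/8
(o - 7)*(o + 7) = o^2 - 49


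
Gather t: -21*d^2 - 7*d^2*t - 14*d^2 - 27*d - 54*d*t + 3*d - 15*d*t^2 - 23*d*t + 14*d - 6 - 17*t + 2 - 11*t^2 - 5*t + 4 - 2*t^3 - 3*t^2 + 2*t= -35*d^2 - 10*d - 2*t^3 + t^2*(-15*d - 14) + t*(-7*d^2 - 77*d - 20)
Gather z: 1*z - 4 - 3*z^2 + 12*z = -3*z^2 + 13*z - 4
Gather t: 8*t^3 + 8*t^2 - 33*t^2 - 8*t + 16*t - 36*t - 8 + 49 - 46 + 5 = 8*t^3 - 25*t^2 - 28*t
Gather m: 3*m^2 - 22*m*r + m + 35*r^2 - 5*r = 3*m^2 + m*(1 - 22*r) + 35*r^2 - 5*r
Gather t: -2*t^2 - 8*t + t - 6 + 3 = -2*t^2 - 7*t - 3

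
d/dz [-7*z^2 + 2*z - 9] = 2 - 14*z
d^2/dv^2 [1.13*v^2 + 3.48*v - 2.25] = 2.26000000000000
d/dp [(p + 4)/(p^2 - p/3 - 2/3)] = 3*(3*p^2 - p - (p + 4)*(6*p - 1) - 2)/(-3*p^2 + p + 2)^2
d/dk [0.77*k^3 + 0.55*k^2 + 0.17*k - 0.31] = 2.31*k^2 + 1.1*k + 0.17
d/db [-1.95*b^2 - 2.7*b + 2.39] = -3.9*b - 2.7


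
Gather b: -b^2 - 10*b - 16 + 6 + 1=-b^2 - 10*b - 9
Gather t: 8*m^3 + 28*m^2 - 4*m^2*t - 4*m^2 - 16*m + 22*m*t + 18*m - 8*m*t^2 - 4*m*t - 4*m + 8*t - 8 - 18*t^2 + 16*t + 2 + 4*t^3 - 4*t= 8*m^3 + 24*m^2 - 2*m + 4*t^3 + t^2*(-8*m - 18) + t*(-4*m^2 + 18*m + 20) - 6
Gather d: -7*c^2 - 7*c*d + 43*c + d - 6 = -7*c^2 + 43*c + d*(1 - 7*c) - 6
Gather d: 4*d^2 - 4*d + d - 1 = 4*d^2 - 3*d - 1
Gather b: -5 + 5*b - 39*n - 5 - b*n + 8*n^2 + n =b*(5 - n) + 8*n^2 - 38*n - 10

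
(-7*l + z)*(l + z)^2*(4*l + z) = -28*l^4 - 59*l^3*z - 33*l^2*z^2 - l*z^3 + z^4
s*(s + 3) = s^2 + 3*s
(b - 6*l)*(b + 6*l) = b^2 - 36*l^2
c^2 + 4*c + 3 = (c + 1)*(c + 3)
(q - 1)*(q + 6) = q^2 + 5*q - 6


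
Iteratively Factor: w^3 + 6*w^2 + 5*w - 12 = (w + 4)*(w^2 + 2*w - 3) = (w - 1)*(w + 4)*(w + 3)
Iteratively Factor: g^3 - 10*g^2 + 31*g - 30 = (g - 3)*(g^2 - 7*g + 10) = (g - 5)*(g - 3)*(g - 2)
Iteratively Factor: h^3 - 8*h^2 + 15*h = (h - 5)*(h^2 - 3*h) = (h - 5)*(h - 3)*(h)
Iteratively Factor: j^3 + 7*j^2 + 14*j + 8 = (j + 1)*(j^2 + 6*j + 8) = (j + 1)*(j + 2)*(j + 4)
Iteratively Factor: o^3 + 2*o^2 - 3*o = (o + 3)*(o^2 - o) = o*(o + 3)*(o - 1)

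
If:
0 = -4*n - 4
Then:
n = -1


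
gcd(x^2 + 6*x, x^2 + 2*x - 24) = x + 6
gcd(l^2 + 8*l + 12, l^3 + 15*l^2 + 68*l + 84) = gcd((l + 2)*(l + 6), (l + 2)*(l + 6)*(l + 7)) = l^2 + 8*l + 12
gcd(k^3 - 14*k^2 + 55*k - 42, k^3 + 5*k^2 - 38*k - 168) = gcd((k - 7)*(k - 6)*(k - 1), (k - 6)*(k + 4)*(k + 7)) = k - 6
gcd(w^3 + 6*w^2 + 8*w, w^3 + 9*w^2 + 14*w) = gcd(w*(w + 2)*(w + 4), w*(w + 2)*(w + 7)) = w^2 + 2*w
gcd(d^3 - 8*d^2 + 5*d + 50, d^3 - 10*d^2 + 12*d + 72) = d + 2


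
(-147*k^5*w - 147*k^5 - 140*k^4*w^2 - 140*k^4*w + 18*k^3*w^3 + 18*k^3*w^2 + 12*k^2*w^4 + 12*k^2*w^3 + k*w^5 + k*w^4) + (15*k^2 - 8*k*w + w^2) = -147*k^5*w - 147*k^5 - 140*k^4*w^2 - 140*k^4*w + 18*k^3*w^3 + 18*k^3*w^2 + 12*k^2*w^4 + 12*k^2*w^3 + 15*k^2 + k*w^5 + k*w^4 - 8*k*w + w^2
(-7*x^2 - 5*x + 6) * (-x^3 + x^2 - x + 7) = 7*x^5 - 2*x^4 - 4*x^3 - 38*x^2 - 41*x + 42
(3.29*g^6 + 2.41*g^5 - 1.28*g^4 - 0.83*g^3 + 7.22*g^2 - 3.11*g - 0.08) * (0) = 0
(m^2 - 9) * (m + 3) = m^3 + 3*m^2 - 9*m - 27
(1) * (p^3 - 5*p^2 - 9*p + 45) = p^3 - 5*p^2 - 9*p + 45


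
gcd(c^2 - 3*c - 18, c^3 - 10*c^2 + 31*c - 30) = 1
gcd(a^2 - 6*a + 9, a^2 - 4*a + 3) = a - 3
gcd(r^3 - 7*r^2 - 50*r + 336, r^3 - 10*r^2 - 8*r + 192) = r^2 - 14*r + 48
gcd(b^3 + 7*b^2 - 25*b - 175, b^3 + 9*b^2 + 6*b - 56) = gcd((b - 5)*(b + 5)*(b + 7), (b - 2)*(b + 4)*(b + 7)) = b + 7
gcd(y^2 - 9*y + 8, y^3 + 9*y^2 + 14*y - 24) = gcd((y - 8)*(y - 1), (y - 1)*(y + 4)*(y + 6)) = y - 1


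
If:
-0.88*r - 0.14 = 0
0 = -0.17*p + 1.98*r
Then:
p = -1.85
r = -0.16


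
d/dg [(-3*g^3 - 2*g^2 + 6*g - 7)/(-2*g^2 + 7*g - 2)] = (6*g^4 - 42*g^3 + 16*g^2 - 20*g + 37)/(4*g^4 - 28*g^3 + 57*g^2 - 28*g + 4)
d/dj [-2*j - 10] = -2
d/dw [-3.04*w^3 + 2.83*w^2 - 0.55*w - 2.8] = -9.12*w^2 + 5.66*w - 0.55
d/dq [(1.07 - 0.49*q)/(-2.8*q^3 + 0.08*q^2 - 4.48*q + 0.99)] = (-2.744*q^3 + 9.0272*q^2 - 0.1712*q + 4.3085)/(7.84*q^6 - 0.448*q^5 + 25.0944*q^4 - 6.2608*q^3 + 20.2288*q^2 - 8.8704*q + 0.9801)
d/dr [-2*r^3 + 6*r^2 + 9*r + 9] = -6*r^2 + 12*r + 9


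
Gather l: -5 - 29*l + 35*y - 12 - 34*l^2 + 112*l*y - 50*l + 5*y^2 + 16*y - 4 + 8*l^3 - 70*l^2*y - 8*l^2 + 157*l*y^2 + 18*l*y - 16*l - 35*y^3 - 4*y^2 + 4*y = 8*l^3 + l^2*(-70*y - 42) + l*(157*y^2 + 130*y - 95) - 35*y^3 + y^2 + 55*y - 21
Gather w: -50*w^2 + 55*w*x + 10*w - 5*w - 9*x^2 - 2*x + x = -50*w^2 + w*(55*x + 5) - 9*x^2 - x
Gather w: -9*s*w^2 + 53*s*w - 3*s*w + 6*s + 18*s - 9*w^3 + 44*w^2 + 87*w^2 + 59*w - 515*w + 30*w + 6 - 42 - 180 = 24*s - 9*w^3 + w^2*(131 - 9*s) + w*(50*s - 426) - 216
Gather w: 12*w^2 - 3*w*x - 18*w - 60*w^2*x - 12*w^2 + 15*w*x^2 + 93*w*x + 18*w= -60*w^2*x + w*(15*x^2 + 90*x)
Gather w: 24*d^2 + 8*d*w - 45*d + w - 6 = 24*d^2 - 45*d + w*(8*d + 1) - 6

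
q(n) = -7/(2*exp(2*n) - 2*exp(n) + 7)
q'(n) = -7*(-4*exp(2*n) + 2*exp(n))/(2*exp(2*n) - 2*exp(n) + 7)^2 = (28*exp(n) - 14)*exp(n)/(2*exp(2*n) - 2*exp(n) + 7)^2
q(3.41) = -0.00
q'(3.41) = 0.01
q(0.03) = -0.99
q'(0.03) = 0.31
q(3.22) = -0.01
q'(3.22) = 0.01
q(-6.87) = -1.00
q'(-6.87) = -0.00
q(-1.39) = -1.06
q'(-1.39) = -0.04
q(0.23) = -0.91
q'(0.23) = 0.46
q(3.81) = -0.00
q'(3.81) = 0.00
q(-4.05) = -1.00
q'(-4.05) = -0.00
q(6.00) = 0.00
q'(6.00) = 0.00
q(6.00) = 0.00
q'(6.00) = 0.00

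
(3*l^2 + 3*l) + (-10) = 3*l^2 + 3*l - 10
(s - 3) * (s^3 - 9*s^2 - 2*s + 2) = s^4 - 12*s^3 + 25*s^2 + 8*s - 6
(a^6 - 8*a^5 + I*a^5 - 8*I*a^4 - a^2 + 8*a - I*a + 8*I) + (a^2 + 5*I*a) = a^6 - 8*a^5 + I*a^5 - 8*I*a^4 + 8*a + 4*I*a + 8*I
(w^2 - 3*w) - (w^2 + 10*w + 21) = -13*w - 21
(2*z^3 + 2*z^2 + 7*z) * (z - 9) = 2*z^4 - 16*z^3 - 11*z^2 - 63*z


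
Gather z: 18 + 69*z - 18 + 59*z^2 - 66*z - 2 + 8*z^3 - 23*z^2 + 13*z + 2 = 8*z^3 + 36*z^2 + 16*z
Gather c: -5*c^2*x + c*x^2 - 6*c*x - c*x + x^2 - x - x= -5*c^2*x + c*(x^2 - 7*x) + x^2 - 2*x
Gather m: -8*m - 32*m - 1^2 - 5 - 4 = -40*m - 10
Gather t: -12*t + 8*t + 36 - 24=12 - 4*t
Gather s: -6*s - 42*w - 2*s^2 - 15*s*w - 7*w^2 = -2*s^2 + s*(-15*w - 6) - 7*w^2 - 42*w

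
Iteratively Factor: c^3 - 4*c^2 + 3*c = (c - 1)*(c^2 - 3*c) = (c - 3)*(c - 1)*(c)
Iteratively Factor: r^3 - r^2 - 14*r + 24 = (r - 2)*(r^2 + r - 12) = (r - 2)*(r + 4)*(r - 3)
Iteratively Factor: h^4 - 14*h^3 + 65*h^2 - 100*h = (h)*(h^3 - 14*h^2 + 65*h - 100) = h*(h - 5)*(h^2 - 9*h + 20) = h*(h - 5)^2*(h - 4)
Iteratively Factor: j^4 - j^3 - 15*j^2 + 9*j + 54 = (j + 3)*(j^3 - 4*j^2 - 3*j + 18) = (j - 3)*(j + 3)*(j^2 - j - 6) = (j - 3)^2*(j + 3)*(j + 2)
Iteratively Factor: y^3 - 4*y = (y - 2)*(y^2 + 2*y) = (y - 2)*(y + 2)*(y)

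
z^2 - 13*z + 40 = (z - 8)*(z - 5)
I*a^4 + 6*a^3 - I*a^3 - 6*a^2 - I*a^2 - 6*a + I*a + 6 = (a - 1)^2*(a - 6*I)*(I*a + I)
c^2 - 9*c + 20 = (c - 5)*(c - 4)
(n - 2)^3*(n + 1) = n^4 - 5*n^3 + 6*n^2 + 4*n - 8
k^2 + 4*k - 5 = (k - 1)*(k + 5)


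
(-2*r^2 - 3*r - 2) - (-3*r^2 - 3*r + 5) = r^2 - 7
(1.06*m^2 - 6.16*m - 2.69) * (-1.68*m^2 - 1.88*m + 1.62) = -1.7808*m^4 + 8.356*m^3 + 17.8172*m^2 - 4.922*m - 4.3578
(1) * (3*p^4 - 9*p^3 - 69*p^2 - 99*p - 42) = 3*p^4 - 9*p^3 - 69*p^2 - 99*p - 42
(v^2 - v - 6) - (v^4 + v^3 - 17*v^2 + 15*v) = -v^4 - v^3 + 18*v^2 - 16*v - 6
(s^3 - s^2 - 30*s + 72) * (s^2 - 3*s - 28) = s^5 - 4*s^4 - 55*s^3 + 190*s^2 + 624*s - 2016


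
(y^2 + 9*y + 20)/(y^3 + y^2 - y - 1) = (y^2 + 9*y + 20)/(y^3 + y^2 - y - 1)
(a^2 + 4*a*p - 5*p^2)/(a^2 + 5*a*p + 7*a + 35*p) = (a - p)/(a + 7)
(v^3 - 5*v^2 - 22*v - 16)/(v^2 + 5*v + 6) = (v^2 - 7*v - 8)/(v + 3)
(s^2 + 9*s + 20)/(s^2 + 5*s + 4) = (s + 5)/(s + 1)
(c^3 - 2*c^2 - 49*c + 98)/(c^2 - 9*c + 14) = c + 7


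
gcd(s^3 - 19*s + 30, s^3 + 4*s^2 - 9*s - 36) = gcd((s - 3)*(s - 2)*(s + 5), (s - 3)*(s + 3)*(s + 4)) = s - 3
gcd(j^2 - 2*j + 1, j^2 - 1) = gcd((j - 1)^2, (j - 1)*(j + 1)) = j - 1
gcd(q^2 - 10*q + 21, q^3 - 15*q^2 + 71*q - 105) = q^2 - 10*q + 21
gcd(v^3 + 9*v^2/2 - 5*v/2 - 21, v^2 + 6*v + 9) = v + 3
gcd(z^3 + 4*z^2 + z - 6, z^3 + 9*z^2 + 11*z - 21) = z^2 + 2*z - 3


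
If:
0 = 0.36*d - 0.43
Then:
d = 1.19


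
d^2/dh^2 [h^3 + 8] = 6*h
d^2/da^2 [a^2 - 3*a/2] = 2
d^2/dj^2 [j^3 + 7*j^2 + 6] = 6*j + 14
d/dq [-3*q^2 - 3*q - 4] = -6*q - 3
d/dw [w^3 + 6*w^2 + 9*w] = 3*w^2 + 12*w + 9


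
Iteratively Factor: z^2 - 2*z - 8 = (z - 4)*(z + 2)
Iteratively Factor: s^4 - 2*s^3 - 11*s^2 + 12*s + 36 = (s - 3)*(s^3 + s^2 - 8*s - 12) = (s - 3)*(s + 2)*(s^2 - s - 6) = (s - 3)*(s + 2)^2*(s - 3)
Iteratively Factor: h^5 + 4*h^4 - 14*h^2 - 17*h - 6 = (h + 1)*(h^4 + 3*h^3 - 3*h^2 - 11*h - 6) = (h + 1)^2*(h^3 + 2*h^2 - 5*h - 6) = (h + 1)^2*(h + 3)*(h^2 - h - 2) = (h - 2)*(h + 1)^2*(h + 3)*(h + 1)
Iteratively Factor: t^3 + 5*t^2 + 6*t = (t + 3)*(t^2 + 2*t) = (t + 2)*(t + 3)*(t)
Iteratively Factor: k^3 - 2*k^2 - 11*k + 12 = (k + 3)*(k^2 - 5*k + 4) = (k - 4)*(k + 3)*(k - 1)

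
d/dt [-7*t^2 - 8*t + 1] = -14*t - 8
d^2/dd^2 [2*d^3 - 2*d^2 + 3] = 12*d - 4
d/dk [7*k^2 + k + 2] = 14*k + 1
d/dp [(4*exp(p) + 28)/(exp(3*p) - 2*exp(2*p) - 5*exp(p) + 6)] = 4*((exp(p) + 7)*(-3*exp(2*p) + 4*exp(p) + 5) + exp(3*p) - 2*exp(2*p) - 5*exp(p) + 6)*exp(p)/(exp(3*p) - 2*exp(2*p) - 5*exp(p) + 6)^2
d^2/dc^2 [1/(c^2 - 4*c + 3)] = 2*(-c^2 + 4*c + 4*(c - 2)^2 - 3)/(c^2 - 4*c + 3)^3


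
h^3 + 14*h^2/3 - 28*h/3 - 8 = (h - 2)*(h + 2/3)*(h + 6)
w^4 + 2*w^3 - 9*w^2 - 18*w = w*(w - 3)*(w + 2)*(w + 3)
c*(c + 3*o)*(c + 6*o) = c^3 + 9*c^2*o + 18*c*o^2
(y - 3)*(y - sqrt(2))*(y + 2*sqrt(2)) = y^3 - 3*y^2 + sqrt(2)*y^2 - 3*sqrt(2)*y - 4*y + 12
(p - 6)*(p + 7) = p^2 + p - 42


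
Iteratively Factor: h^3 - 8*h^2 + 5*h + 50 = (h - 5)*(h^2 - 3*h - 10) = (h - 5)^2*(h + 2)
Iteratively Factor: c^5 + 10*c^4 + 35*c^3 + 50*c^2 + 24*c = (c + 3)*(c^4 + 7*c^3 + 14*c^2 + 8*c) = (c + 1)*(c + 3)*(c^3 + 6*c^2 + 8*c) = (c + 1)*(c + 3)*(c + 4)*(c^2 + 2*c) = (c + 1)*(c + 2)*(c + 3)*(c + 4)*(c)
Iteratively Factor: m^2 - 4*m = (m - 4)*(m)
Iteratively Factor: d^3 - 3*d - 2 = (d + 1)*(d^2 - d - 2) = (d - 2)*(d + 1)*(d + 1)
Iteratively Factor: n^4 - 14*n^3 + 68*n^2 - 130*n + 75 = (n - 1)*(n^3 - 13*n^2 + 55*n - 75) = (n - 5)*(n - 1)*(n^2 - 8*n + 15) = (n - 5)^2*(n - 1)*(n - 3)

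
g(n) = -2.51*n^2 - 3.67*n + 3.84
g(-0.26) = 4.62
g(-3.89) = -19.87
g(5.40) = -89.17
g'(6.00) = -33.79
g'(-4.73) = 20.07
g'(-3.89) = 15.86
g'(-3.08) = 11.79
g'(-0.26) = -2.36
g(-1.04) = 4.94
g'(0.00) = -3.67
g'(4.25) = -25.00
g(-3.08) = -8.67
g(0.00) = 3.84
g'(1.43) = -10.85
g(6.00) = -108.54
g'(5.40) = -30.78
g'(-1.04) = 1.55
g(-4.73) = -34.96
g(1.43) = -6.54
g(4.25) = -57.09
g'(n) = -5.02*n - 3.67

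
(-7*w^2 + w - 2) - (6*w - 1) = -7*w^2 - 5*w - 1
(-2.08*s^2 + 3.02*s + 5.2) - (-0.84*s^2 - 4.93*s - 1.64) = -1.24*s^2 + 7.95*s + 6.84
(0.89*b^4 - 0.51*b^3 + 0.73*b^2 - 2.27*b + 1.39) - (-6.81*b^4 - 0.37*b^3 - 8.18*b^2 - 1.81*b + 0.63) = 7.7*b^4 - 0.14*b^3 + 8.91*b^2 - 0.46*b + 0.76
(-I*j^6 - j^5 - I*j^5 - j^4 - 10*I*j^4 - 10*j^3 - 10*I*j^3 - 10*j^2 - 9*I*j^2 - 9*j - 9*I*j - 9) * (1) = -I*j^6 - j^5 - I*j^5 - j^4 - 10*I*j^4 - 10*j^3 - 10*I*j^3 - 10*j^2 - 9*I*j^2 - 9*j - 9*I*j - 9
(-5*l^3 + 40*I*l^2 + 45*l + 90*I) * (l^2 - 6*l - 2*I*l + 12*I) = -5*l^5 + 30*l^4 + 50*I*l^4 + 125*l^3 - 300*I*l^3 - 750*l^2 + 180*l - 1080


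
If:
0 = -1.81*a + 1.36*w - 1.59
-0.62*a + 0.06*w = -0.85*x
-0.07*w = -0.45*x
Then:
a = 0.62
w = 1.99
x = 0.31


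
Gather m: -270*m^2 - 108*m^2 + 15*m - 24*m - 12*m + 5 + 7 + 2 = -378*m^2 - 21*m + 14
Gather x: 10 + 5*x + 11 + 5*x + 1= 10*x + 22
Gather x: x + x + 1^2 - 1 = 2*x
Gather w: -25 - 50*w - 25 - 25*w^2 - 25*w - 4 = -25*w^2 - 75*w - 54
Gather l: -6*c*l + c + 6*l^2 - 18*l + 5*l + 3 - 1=c + 6*l^2 + l*(-6*c - 13) + 2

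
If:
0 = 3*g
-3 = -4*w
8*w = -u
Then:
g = 0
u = -6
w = 3/4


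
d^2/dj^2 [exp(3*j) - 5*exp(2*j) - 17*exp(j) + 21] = (9*exp(2*j) - 20*exp(j) - 17)*exp(j)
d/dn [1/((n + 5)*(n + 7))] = 2*(-n - 6)/(n^4 + 24*n^3 + 214*n^2 + 840*n + 1225)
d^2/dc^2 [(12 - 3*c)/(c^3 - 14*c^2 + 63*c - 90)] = 6*(-(c - 4)*(3*c^2 - 28*c + 63)^2 + (3*c^2 - 28*c + (c - 4)*(3*c - 14) + 63)*(c^3 - 14*c^2 + 63*c - 90))/(c^3 - 14*c^2 + 63*c - 90)^3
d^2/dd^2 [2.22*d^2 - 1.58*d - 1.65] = 4.44000000000000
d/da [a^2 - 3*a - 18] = 2*a - 3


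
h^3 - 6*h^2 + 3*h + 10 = (h - 5)*(h - 2)*(h + 1)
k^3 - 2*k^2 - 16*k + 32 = (k - 4)*(k - 2)*(k + 4)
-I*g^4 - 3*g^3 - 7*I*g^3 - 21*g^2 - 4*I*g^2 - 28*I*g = g*(g + 7)*(g - 4*I)*(-I*g + 1)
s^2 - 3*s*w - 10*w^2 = (s - 5*w)*(s + 2*w)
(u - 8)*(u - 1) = u^2 - 9*u + 8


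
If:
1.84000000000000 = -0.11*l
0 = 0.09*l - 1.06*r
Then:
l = -16.73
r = -1.42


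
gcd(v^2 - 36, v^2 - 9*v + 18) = v - 6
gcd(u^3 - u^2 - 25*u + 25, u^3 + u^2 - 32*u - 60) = u + 5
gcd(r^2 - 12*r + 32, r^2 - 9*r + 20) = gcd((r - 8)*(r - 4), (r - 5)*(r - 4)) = r - 4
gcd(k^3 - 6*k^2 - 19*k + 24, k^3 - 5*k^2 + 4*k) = k - 1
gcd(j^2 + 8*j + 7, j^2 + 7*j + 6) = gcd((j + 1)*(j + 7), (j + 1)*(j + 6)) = j + 1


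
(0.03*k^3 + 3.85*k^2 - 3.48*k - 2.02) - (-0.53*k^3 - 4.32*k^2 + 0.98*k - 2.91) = 0.56*k^3 + 8.17*k^2 - 4.46*k + 0.89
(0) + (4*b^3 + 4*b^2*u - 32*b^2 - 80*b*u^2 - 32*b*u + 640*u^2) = 4*b^3 + 4*b^2*u - 32*b^2 - 80*b*u^2 - 32*b*u + 640*u^2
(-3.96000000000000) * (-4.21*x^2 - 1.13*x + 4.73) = 16.6716*x^2 + 4.4748*x - 18.7308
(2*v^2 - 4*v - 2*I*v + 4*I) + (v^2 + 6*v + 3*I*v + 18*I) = 3*v^2 + 2*v + I*v + 22*I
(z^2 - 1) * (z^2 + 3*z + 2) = z^4 + 3*z^3 + z^2 - 3*z - 2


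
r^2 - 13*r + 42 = (r - 7)*(r - 6)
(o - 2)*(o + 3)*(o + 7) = o^3 + 8*o^2 + o - 42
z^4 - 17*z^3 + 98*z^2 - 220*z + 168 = (z - 7)*(z - 6)*(z - 2)^2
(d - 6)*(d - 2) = d^2 - 8*d + 12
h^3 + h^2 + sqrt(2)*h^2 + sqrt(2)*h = h*(h + 1)*(h + sqrt(2))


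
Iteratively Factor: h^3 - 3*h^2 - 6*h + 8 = (h - 1)*(h^2 - 2*h - 8) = (h - 4)*(h - 1)*(h + 2)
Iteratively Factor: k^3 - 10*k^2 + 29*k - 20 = (k - 5)*(k^2 - 5*k + 4) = (k - 5)*(k - 1)*(k - 4)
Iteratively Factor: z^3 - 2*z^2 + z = (z - 1)*(z^2 - z) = (z - 1)^2*(z)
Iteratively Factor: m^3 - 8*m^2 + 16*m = (m - 4)*(m^2 - 4*m) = m*(m - 4)*(m - 4)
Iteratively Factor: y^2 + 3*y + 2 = (y + 1)*(y + 2)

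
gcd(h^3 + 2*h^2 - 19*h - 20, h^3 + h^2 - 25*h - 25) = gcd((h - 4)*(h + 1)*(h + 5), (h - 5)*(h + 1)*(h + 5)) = h^2 + 6*h + 5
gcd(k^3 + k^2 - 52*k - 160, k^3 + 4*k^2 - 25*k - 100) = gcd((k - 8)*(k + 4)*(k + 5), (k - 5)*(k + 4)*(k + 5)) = k^2 + 9*k + 20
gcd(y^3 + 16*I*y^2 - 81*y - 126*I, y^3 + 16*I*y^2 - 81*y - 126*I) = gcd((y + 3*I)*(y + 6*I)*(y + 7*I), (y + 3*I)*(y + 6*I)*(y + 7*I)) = y^3 + 16*I*y^2 - 81*y - 126*I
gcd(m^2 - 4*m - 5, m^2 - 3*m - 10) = m - 5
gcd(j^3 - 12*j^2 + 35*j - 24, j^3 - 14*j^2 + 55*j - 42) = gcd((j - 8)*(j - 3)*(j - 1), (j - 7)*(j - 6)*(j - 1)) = j - 1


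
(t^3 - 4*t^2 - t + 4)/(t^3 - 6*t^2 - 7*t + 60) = (t^2 - 1)/(t^2 - 2*t - 15)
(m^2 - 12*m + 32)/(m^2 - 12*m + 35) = (m^2 - 12*m + 32)/(m^2 - 12*m + 35)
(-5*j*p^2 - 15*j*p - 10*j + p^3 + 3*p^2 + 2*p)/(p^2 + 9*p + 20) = (-5*j*p^2 - 15*j*p - 10*j + p^3 + 3*p^2 + 2*p)/(p^2 + 9*p + 20)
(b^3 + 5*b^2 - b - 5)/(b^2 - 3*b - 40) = (b^2 - 1)/(b - 8)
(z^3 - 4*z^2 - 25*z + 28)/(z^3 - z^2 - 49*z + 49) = (z + 4)/(z + 7)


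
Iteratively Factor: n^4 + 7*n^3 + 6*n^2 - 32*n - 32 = (n + 4)*(n^3 + 3*n^2 - 6*n - 8) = (n - 2)*(n + 4)*(n^2 + 5*n + 4) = (n - 2)*(n + 1)*(n + 4)*(n + 4)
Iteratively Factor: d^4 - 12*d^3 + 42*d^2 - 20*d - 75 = (d - 5)*(d^3 - 7*d^2 + 7*d + 15) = (d - 5)^2*(d^2 - 2*d - 3) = (d - 5)^2*(d - 3)*(d + 1)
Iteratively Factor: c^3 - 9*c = (c - 3)*(c^2 + 3*c) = (c - 3)*(c + 3)*(c)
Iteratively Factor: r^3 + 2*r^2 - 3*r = (r - 1)*(r^2 + 3*r) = r*(r - 1)*(r + 3)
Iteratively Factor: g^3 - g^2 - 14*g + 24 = (g - 2)*(g^2 + g - 12) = (g - 2)*(g + 4)*(g - 3)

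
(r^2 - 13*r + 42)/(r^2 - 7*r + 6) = (r - 7)/(r - 1)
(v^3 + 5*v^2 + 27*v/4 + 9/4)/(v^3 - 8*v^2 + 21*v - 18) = (4*v^3 + 20*v^2 + 27*v + 9)/(4*(v^3 - 8*v^2 + 21*v - 18))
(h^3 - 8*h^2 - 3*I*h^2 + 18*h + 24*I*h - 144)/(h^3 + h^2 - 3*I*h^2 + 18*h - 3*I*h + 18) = (h - 8)/(h + 1)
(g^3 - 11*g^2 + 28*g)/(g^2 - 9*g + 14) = g*(g - 4)/(g - 2)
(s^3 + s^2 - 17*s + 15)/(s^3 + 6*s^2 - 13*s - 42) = (s^2 + 4*s - 5)/(s^2 + 9*s + 14)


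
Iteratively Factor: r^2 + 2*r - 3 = (r - 1)*(r + 3)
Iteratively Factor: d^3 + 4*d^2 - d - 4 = (d - 1)*(d^2 + 5*d + 4) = (d - 1)*(d + 1)*(d + 4)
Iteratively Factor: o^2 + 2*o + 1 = (o + 1)*(o + 1)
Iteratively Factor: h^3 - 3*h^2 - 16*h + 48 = (h - 3)*(h^2 - 16) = (h - 3)*(h + 4)*(h - 4)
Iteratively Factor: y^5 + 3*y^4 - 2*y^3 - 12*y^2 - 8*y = (y + 1)*(y^4 + 2*y^3 - 4*y^2 - 8*y) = (y - 2)*(y + 1)*(y^3 + 4*y^2 + 4*y) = y*(y - 2)*(y + 1)*(y^2 + 4*y + 4) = y*(y - 2)*(y + 1)*(y + 2)*(y + 2)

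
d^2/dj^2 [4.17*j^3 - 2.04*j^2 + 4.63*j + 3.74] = 25.02*j - 4.08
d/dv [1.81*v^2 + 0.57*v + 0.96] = 3.62*v + 0.57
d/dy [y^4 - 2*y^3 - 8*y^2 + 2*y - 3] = 4*y^3 - 6*y^2 - 16*y + 2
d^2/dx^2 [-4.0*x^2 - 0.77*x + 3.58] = -8.00000000000000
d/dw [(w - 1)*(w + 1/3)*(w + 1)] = 3*w^2 + 2*w/3 - 1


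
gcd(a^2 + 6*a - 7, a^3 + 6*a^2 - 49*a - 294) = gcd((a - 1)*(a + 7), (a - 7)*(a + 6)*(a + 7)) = a + 7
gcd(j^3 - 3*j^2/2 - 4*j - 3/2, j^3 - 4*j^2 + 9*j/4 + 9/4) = j^2 - 5*j/2 - 3/2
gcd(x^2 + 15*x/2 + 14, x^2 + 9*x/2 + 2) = x + 4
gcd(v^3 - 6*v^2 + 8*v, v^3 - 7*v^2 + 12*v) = v^2 - 4*v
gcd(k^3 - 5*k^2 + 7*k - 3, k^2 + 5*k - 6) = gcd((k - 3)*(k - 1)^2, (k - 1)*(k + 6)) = k - 1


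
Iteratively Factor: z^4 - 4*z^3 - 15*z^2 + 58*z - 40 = (z + 4)*(z^3 - 8*z^2 + 17*z - 10) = (z - 5)*(z + 4)*(z^2 - 3*z + 2) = (z - 5)*(z - 1)*(z + 4)*(z - 2)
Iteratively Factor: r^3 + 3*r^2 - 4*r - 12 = (r + 3)*(r^2 - 4) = (r + 2)*(r + 3)*(r - 2)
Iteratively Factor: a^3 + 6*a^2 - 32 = (a - 2)*(a^2 + 8*a + 16) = (a - 2)*(a + 4)*(a + 4)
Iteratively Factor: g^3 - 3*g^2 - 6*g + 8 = (g - 1)*(g^2 - 2*g - 8) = (g - 4)*(g - 1)*(g + 2)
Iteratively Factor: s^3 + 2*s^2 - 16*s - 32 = (s - 4)*(s^2 + 6*s + 8) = (s - 4)*(s + 2)*(s + 4)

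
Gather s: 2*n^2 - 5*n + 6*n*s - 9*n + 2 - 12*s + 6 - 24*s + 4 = 2*n^2 - 14*n + s*(6*n - 36) + 12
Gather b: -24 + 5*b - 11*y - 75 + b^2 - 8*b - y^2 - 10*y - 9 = b^2 - 3*b - y^2 - 21*y - 108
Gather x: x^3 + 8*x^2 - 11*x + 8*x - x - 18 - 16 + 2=x^3 + 8*x^2 - 4*x - 32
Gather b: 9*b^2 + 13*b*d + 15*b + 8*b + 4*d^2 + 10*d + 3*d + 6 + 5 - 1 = 9*b^2 + b*(13*d + 23) + 4*d^2 + 13*d + 10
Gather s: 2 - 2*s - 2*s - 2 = -4*s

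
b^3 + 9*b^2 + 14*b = b*(b + 2)*(b + 7)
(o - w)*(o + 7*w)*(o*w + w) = o^3*w + 6*o^2*w^2 + o^2*w - 7*o*w^3 + 6*o*w^2 - 7*w^3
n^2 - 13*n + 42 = (n - 7)*(n - 6)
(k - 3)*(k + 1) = k^2 - 2*k - 3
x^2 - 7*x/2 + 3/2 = (x - 3)*(x - 1/2)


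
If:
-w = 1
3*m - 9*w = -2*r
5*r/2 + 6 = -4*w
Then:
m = -37/15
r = -4/5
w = -1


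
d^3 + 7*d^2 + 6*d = d*(d + 1)*(d + 6)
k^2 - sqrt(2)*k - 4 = (k - 2*sqrt(2))*(k + sqrt(2))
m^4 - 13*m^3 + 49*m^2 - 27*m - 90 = (m - 6)*(m - 5)*(m - 3)*(m + 1)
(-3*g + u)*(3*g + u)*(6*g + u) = -54*g^3 - 9*g^2*u + 6*g*u^2 + u^3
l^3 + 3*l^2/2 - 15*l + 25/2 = (l - 5/2)*(l - 1)*(l + 5)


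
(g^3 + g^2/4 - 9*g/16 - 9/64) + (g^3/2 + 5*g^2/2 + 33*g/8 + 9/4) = 3*g^3/2 + 11*g^2/4 + 57*g/16 + 135/64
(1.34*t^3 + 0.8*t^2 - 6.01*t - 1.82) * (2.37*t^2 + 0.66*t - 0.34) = 3.1758*t^5 + 2.7804*t^4 - 14.1713*t^3 - 8.552*t^2 + 0.8422*t + 0.6188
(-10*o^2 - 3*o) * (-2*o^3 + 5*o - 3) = 20*o^5 + 6*o^4 - 50*o^3 + 15*o^2 + 9*o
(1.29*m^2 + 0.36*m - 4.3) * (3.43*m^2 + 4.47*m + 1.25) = 4.4247*m^4 + 7.0011*m^3 - 11.5273*m^2 - 18.771*m - 5.375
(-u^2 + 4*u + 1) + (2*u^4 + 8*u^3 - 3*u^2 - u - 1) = 2*u^4 + 8*u^3 - 4*u^2 + 3*u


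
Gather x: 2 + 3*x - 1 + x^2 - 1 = x^2 + 3*x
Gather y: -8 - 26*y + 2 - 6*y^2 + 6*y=-6*y^2 - 20*y - 6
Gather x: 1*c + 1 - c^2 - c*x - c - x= -c^2 + x*(-c - 1) + 1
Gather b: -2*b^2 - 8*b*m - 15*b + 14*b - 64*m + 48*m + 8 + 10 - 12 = -2*b^2 + b*(-8*m - 1) - 16*m + 6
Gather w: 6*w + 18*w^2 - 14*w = 18*w^2 - 8*w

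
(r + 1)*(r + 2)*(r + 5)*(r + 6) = r^4 + 14*r^3 + 65*r^2 + 112*r + 60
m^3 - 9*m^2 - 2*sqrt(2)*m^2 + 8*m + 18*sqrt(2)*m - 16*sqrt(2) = (m - 8)*(m - 1)*(m - 2*sqrt(2))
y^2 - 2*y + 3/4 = (y - 3/2)*(y - 1/2)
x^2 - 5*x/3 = x*(x - 5/3)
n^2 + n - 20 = (n - 4)*(n + 5)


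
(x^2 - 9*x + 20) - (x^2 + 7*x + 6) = 14 - 16*x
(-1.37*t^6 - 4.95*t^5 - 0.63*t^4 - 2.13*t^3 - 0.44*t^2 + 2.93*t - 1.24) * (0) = 0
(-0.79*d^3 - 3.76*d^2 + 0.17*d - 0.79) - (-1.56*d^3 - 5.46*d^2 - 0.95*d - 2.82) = 0.77*d^3 + 1.7*d^2 + 1.12*d + 2.03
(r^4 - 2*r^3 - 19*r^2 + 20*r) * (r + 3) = r^5 + r^4 - 25*r^3 - 37*r^2 + 60*r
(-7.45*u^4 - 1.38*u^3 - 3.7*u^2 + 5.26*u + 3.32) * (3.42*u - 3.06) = -25.479*u^5 + 18.0774*u^4 - 8.4312*u^3 + 29.3112*u^2 - 4.7412*u - 10.1592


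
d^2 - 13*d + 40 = (d - 8)*(d - 5)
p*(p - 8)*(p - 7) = p^3 - 15*p^2 + 56*p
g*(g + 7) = g^2 + 7*g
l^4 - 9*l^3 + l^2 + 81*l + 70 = (l - 7)*(l - 5)*(l + 1)*(l + 2)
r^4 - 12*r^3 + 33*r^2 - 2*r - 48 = (r - 8)*(r - 3)*(r - 2)*(r + 1)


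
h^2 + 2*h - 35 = (h - 5)*(h + 7)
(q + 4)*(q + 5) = q^2 + 9*q + 20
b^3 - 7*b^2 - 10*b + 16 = (b - 8)*(b - 1)*(b + 2)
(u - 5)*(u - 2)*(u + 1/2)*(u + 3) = u^4 - 7*u^3/2 - 13*u^2 + 49*u/2 + 15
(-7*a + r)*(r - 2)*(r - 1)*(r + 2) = -7*a*r^3 + 7*a*r^2 + 28*a*r - 28*a + r^4 - r^3 - 4*r^2 + 4*r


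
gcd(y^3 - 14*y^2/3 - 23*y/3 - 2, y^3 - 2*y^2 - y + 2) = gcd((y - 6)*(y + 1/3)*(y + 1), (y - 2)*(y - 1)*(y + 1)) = y + 1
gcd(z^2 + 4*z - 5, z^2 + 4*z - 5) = z^2 + 4*z - 5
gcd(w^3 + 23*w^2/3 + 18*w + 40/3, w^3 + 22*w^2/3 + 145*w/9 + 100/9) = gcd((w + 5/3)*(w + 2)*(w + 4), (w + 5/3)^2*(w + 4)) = w^2 + 17*w/3 + 20/3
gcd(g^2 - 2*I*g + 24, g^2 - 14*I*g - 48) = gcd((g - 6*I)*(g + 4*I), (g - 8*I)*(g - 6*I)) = g - 6*I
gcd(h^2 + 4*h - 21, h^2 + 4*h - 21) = h^2 + 4*h - 21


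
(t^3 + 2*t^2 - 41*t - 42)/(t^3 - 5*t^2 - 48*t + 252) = (t + 1)/(t - 6)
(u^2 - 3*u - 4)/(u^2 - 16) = (u + 1)/(u + 4)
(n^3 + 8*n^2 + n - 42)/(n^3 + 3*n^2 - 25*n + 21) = (n^2 + n - 6)/(n^2 - 4*n + 3)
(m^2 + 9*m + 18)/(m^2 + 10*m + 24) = (m + 3)/(m + 4)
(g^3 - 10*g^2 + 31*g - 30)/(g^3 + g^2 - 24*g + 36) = (g - 5)/(g + 6)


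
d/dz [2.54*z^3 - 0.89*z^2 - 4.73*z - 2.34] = 7.62*z^2 - 1.78*z - 4.73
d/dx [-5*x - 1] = -5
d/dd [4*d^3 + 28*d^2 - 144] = 4*d*(3*d + 14)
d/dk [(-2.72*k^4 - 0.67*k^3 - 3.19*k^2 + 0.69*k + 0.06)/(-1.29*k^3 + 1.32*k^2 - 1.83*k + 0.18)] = (3.5088*k^6 - 7.1808*k^5 + 9.9333*k^4 + 2.274*k^3 + 4.7973*k^2 - 1.3068*k + 0.234)/(1.6641*k^6 - 3.4056*k^5 + 6.4638*k^4 - 5.2956*k^3 + 3.8241*k^2 - 0.6588*k + 0.0324)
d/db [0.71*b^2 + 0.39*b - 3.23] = 1.42*b + 0.39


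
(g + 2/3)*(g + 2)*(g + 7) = g^3 + 29*g^2/3 + 20*g + 28/3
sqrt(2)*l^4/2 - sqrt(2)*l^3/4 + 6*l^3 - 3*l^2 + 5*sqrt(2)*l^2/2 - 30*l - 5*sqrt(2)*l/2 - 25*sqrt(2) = (l - 5/2)*(l + sqrt(2))*(l + 5*sqrt(2))*(sqrt(2)*l/2 + sqrt(2))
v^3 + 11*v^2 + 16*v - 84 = (v - 2)*(v + 6)*(v + 7)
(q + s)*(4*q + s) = 4*q^2 + 5*q*s + s^2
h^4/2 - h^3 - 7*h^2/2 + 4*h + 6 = (h/2 + 1/2)*(h - 3)*(h - 2)*(h + 2)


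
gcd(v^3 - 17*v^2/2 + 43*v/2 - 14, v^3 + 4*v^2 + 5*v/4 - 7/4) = 1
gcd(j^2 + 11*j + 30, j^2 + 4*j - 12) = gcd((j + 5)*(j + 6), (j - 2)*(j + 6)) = j + 6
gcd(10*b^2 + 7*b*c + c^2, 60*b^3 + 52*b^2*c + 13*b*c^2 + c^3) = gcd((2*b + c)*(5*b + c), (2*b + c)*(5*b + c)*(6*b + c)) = 10*b^2 + 7*b*c + c^2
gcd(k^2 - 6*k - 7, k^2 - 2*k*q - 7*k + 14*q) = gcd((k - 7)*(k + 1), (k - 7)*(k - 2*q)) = k - 7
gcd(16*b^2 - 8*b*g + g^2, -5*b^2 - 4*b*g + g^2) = 1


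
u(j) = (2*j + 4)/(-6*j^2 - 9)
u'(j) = 12*j*(2*j + 4)/(-6*j^2 - 9)^2 + 2/(-6*j^2 - 9)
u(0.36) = -0.48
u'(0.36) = 0.01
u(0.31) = -0.48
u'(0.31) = -0.02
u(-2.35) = 0.02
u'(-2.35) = -0.04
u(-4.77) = 0.04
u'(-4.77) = 0.00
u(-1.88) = -0.01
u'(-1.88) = -0.07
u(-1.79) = -0.01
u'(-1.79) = -0.08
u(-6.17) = 0.04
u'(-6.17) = 0.00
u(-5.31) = 0.04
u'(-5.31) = 0.00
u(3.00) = -0.16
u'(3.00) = 0.06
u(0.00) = -0.44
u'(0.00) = -0.22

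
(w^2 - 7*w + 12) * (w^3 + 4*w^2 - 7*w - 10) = w^5 - 3*w^4 - 23*w^3 + 87*w^2 - 14*w - 120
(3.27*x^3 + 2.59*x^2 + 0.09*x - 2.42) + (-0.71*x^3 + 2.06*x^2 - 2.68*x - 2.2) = 2.56*x^3 + 4.65*x^2 - 2.59*x - 4.62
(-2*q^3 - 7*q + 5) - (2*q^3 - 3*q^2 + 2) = -4*q^3 + 3*q^2 - 7*q + 3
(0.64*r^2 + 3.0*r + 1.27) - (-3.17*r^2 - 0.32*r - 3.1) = 3.81*r^2 + 3.32*r + 4.37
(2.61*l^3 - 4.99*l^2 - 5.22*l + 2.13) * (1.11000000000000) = 2.8971*l^3 - 5.5389*l^2 - 5.7942*l + 2.3643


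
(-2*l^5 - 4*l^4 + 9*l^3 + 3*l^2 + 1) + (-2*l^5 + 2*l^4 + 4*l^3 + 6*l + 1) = -4*l^5 - 2*l^4 + 13*l^3 + 3*l^2 + 6*l + 2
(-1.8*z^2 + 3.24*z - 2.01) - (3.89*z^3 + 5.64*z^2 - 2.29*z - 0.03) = -3.89*z^3 - 7.44*z^2 + 5.53*z - 1.98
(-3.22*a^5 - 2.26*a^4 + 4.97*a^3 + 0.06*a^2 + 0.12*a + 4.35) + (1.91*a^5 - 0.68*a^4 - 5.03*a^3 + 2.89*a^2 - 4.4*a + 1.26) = -1.31*a^5 - 2.94*a^4 - 0.0600000000000005*a^3 + 2.95*a^2 - 4.28*a + 5.61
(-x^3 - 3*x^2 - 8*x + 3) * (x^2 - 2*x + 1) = -x^5 - x^4 - 3*x^3 + 16*x^2 - 14*x + 3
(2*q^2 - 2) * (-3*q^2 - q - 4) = -6*q^4 - 2*q^3 - 2*q^2 + 2*q + 8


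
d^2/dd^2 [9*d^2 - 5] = 18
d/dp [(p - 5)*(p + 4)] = 2*p - 1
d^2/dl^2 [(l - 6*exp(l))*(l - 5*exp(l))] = -11*l*exp(l) + 120*exp(2*l) - 22*exp(l) + 2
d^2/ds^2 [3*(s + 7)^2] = 6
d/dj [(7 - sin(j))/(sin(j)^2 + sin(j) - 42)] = (sin(j)^2 - 14*sin(j) + 35)*cos(j)/(sin(j)^2 + sin(j) - 42)^2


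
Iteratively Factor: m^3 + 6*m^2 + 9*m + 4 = (m + 4)*(m^2 + 2*m + 1) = (m + 1)*(m + 4)*(m + 1)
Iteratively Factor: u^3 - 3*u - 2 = (u + 1)*(u^2 - u - 2) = (u - 2)*(u + 1)*(u + 1)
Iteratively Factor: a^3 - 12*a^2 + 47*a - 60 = (a - 3)*(a^2 - 9*a + 20) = (a - 5)*(a - 3)*(a - 4)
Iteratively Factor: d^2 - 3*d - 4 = (d - 4)*(d + 1)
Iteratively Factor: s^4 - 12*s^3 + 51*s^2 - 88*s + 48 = (s - 1)*(s^3 - 11*s^2 + 40*s - 48) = (s - 4)*(s - 1)*(s^2 - 7*s + 12) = (s - 4)*(s - 3)*(s - 1)*(s - 4)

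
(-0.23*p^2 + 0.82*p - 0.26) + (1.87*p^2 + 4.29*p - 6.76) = 1.64*p^2 + 5.11*p - 7.02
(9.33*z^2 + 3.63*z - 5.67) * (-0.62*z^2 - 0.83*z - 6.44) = -5.7846*z^4 - 9.9945*z^3 - 59.5827*z^2 - 18.6711*z + 36.5148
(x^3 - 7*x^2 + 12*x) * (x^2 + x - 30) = x^5 - 6*x^4 - 25*x^3 + 222*x^2 - 360*x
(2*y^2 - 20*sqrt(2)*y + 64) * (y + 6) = 2*y^3 - 20*sqrt(2)*y^2 + 12*y^2 - 120*sqrt(2)*y + 64*y + 384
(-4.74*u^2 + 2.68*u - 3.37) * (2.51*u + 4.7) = -11.8974*u^3 - 15.5512*u^2 + 4.1373*u - 15.839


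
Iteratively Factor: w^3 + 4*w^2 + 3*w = (w + 1)*(w^2 + 3*w) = (w + 1)*(w + 3)*(w)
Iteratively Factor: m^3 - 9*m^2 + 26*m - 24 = (m - 2)*(m^2 - 7*m + 12) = (m - 4)*(m - 2)*(m - 3)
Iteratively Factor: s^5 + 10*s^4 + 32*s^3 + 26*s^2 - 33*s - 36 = (s + 1)*(s^4 + 9*s^3 + 23*s^2 + 3*s - 36) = (s - 1)*(s + 1)*(s^3 + 10*s^2 + 33*s + 36) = (s - 1)*(s + 1)*(s + 3)*(s^2 + 7*s + 12) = (s - 1)*(s + 1)*(s + 3)*(s + 4)*(s + 3)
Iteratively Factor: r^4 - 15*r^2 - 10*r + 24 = (r + 2)*(r^3 - 2*r^2 - 11*r + 12) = (r + 2)*(r + 3)*(r^2 - 5*r + 4) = (r - 4)*(r + 2)*(r + 3)*(r - 1)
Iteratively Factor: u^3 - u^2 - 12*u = (u)*(u^2 - u - 12) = u*(u + 3)*(u - 4)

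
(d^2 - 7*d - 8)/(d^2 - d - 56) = (d + 1)/(d + 7)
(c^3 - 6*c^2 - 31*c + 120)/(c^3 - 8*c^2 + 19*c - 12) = (c^2 - 3*c - 40)/(c^2 - 5*c + 4)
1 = 1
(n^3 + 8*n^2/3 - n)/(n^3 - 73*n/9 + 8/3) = 3*n/(3*n - 8)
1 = 1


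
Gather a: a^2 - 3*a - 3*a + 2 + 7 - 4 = a^2 - 6*a + 5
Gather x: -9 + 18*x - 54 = 18*x - 63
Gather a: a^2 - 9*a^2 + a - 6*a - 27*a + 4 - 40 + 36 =-8*a^2 - 32*a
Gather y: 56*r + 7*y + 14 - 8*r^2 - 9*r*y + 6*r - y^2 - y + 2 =-8*r^2 + 62*r - y^2 + y*(6 - 9*r) + 16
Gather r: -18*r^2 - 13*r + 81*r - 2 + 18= -18*r^2 + 68*r + 16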